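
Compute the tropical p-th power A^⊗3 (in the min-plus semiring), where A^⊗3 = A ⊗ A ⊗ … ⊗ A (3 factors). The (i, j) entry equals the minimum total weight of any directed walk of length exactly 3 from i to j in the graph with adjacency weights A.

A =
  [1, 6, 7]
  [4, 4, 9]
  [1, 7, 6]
A^⊗3 =
  [3, 8, 9]
  [6, 11, 12]
  [3, 8, 9]

Each entry (A^⊗3)_ij equals the minimum over all length-3 walks i = v_0 → v_1 → … → v_3 = j of Σ_t A[v_t][v_{t+1}]. For example, for (i, j) = (0, 2) we minimise over 9 possible intermediate vertex sequences; the minimum is 9, attained along the walk 0 → 0 → 0 → 2.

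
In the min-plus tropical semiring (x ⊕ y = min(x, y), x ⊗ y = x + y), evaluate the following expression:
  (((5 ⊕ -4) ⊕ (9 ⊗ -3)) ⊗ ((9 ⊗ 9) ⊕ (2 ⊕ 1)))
(((5 ⊕ -4) ⊕ (9 ⊗ -3)) ⊗ ((9 ⊗ 9) ⊕ (2 ⊕ 1))) = -3

Expand innermost to outermost. Recall ⊕ takes the minimum of its arguments and ⊗ takes their sum. Working out the expression (((5 ⊕ -4) ⊕ (9 ⊗ -3)) ⊗ ((9 ⊗ 9) ⊕ (2 ⊕ 1))) gives -3.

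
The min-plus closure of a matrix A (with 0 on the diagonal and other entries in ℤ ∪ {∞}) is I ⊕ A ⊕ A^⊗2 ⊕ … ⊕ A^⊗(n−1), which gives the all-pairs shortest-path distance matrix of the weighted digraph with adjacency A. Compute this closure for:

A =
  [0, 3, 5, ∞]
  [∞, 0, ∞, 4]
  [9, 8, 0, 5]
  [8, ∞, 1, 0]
Closure =
  [0, 3, 5, 7]
  [12, 0, 5, 4]
  [9, 8, 0, 5]
  [8, 9, 1, 0]

This is the Floyd-Warshall all-pairs shortest-path computation. For each intermediate vertex k = 0, 1, …, 3, update dist[i][j] ← min(dist[i][j], dist[i][k] + dist[k][j]). The final matrix gives, for each (i, j), the minimum total weight of any directed path from i to j (possibly empty when i = j).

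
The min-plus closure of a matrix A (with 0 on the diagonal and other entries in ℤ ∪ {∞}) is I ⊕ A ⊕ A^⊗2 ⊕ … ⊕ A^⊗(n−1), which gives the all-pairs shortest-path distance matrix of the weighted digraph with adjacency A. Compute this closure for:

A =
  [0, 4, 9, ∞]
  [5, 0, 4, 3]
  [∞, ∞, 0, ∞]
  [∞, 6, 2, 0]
Closure =
  [0, 4, 8, 7]
  [5, 0, 4, 3]
  [∞, ∞, 0, ∞]
  [11, 6, 2, 0]

This is the Floyd-Warshall all-pairs shortest-path computation. For each intermediate vertex k = 0, 1, …, 3, update dist[i][j] ← min(dist[i][j], dist[i][k] + dist[k][j]). The final matrix gives, for each (i, j), the minimum total weight of any directed path from i to j (possibly empty when i = j).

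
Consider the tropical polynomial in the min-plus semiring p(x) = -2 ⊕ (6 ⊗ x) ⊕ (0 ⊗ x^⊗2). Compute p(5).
p(5) = -2

A tropical monomial a ⊗ x^⊗i evaluates to a + i · x. Evaluating each term at x = 5:
  Term 0 contributes -2 + 0 · 5 = -2
  Term 1 contributes 6 + 1 · 5 = 11
  Term 2 contributes 0 + 2 · 5 = 10
p(5) = ⊕ of these = min[-2, 11, 10] = -2.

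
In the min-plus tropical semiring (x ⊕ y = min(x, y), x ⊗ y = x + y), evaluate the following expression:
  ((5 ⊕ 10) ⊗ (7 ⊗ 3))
((5 ⊕ 10) ⊗ (7 ⊗ 3)) = 15

Expand innermost to outermost. Recall ⊕ takes the minimum of its arguments and ⊗ takes their sum. Working out the expression ((5 ⊕ 10) ⊗ (7 ⊗ 3)) gives 15.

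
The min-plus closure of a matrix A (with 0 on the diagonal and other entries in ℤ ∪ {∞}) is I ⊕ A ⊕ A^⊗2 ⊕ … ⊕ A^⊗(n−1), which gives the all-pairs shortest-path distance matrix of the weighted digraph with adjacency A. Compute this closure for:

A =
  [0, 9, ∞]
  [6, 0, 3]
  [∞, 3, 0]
Closure =
  [0, 9, 12]
  [6, 0, 3]
  [9, 3, 0]

This is the Floyd-Warshall all-pairs shortest-path computation. For each intermediate vertex k = 0, 1, …, 2, update dist[i][j] ← min(dist[i][j], dist[i][k] + dist[k][j]). The final matrix gives, for each (i, j), the minimum total weight of any directed path from i to j (possibly empty when i = j).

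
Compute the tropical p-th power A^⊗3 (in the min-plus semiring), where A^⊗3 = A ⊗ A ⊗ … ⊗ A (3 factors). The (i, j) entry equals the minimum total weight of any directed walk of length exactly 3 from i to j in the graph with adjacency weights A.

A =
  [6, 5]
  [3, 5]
A^⊗3 =
  [13, 13]
  [11, 13]

Each entry (A^⊗3)_ij equals the minimum over all length-3 walks i = v_0 → v_1 → … → v_3 = j of Σ_t A[v_t][v_{t+1}]. For example, for (i, j) = (0, 1) we minimise over 4 possible intermediate vertex sequences; the minimum is 13, attained along the walk 0 → 1 → 0 → 1.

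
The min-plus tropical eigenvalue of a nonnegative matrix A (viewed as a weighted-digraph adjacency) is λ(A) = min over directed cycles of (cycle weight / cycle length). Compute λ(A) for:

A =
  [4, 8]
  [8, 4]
λ(A) = 4

Enumerate directed cycles and compute their means (weight / length). Sample:
  cycle 0 → 0: weight = 4, length = 1, mean = 4/1 ≈ 4.000
  cycle 1 → 1: weight = 4, length = 1, mean = 4/1 ≈ 4.000
  cycle 0 → 1 → 0: weight = 16, length = 2, mean = 16/2 ≈ 8.000
  cycle 1 → 0 → 1: weight = 16, length = 2, mean = 16/2 ≈ 8.000
Minimum mean = 4.000, attained e.g. along the cycle 0 → 0 with weight 4 and length 1. So λ(A) = 4/1 = 4.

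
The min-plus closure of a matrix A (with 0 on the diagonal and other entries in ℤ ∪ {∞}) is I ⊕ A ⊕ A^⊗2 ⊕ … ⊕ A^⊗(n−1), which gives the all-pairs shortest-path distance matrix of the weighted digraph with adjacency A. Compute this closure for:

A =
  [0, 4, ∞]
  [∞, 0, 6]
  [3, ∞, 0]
Closure =
  [0, 4, 10]
  [9, 0, 6]
  [3, 7, 0]

This is the Floyd-Warshall all-pairs shortest-path computation. For each intermediate vertex k = 0, 1, …, 2, update dist[i][j] ← min(dist[i][j], dist[i][k] + dist[k][j]). The final matrix gives, for each (i, j), the minimum total weight of any directed path from i to j (possibly empty when i = j).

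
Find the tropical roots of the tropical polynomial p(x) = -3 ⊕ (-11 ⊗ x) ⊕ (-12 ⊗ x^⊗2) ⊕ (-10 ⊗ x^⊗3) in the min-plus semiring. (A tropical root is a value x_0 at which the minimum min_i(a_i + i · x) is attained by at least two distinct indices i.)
Roots: {-2, 1, 8}

Each tropical root is a break point of the lower envelope of the lines y = a_i + i · x (there are 4 lines, with slopes 0, 1, ..., 3). Only the lines that attain the minimum somewhere contribute to roots; other lines are dominated. Here the surviving (envelope) indices are i = 3, i = 2, i = 1, i = 0.
Intersections between consecutive envelope lines give the roots: for adjacent envelope indices i < j the intersection is x = (a_i − a_j) / (j − i). Reading off the sorted break points: {-2, 1, 8}.
Verification: at each break x_0, at least two indices attain the minimum of min_i(a_i + i · x_0).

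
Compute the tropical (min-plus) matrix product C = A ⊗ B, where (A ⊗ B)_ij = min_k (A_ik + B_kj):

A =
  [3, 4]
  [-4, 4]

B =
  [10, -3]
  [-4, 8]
A ⊗ B =
  [0, 0]
  [0, -7]

Apply the min-plus product entry-by-entry:
  C[0][0] = min over k of (A[0][0] + B[0][0] = 3 + 10 = 13, A[0][1] + B[1][0] = 4 + -4 = 0) = 0 (attained at k = 1)
  C[0][1] = min over k of (A[0][0] + B[0][1] = 3 + -3 = 0, A[0][1] + B[1][1] = 4 + 8 = 12) = 0 (attained at k = 0)
  C[1][0] = min over k of (A[1][0] + B[0][0] = -4 + 10 = 6, A[1][1] + B[1][0] = 4 + -4 = 0) = 0 (attained at k = 1)
  C[1][1] = min over k of (A[1][0] + B[0][1] = -4 + -3 = -7, A[1][1] + B[1][1] = 4 + 8 = 12) = -7 (attained at k = 0)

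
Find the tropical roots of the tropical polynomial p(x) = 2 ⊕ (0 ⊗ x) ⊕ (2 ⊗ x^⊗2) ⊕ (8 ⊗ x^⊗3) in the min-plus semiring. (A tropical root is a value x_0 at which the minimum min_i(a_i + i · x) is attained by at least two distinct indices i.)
Roots: {-6, -2, 2}

Each tropical root is a break point of the lower envelope of the lines y = a_i + i · x (there are 4 lines, with slopes 0, 1, ..., 3). Only the lines that attain the minimum somewhere contribute to roots; other lines are dominated. Here the surviving (envelope) indices are i = 3, i = 2, i = 1, i = 0.
Intersections between consecutive envelope lines give the roots: for adjacent envelope indices i < j the intersection is x = (a_i − a_j) / (j − i). Reading off the sorted break points: {-6, -2, 2}.
Verification: at each break x_0, at least two indices attain the minimum of min_i(a_i + i · x_0).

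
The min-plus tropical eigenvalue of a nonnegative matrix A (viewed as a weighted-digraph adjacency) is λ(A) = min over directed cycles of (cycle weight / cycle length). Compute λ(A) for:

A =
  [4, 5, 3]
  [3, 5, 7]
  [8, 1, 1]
λ(A) = 1

Enumerate directed cycles and compute their means (weight / length). Sample:
  cycle 0 → 0: weight = 4, length = 1, mean = 4/1 ≈ 4.000
  cycle 1 → 1: weight = 5, length = 1, mean = 5/1 ≈ 5.000
  cycle 2 → 2: weight = 1, length = 1, mean = 1/1 ≈ 1.000
  cycle 0 → 1 → 0: weight = 8, length = 2, mean = 8/2 ≈ 4.000
  cycle 0 → 2 → 0: weight = 11, length = 2, mean = 11/2 ≈ 5.500
  cycle 1 → 0 → 1: weight = 8, length = 2, mean = 8/2 ≈ 4.000
Minimum mean = 1.000, attained e.g. along the cycle 2 → 2 with weight 1 and length 1. So λ(A) = 1/1 = 1.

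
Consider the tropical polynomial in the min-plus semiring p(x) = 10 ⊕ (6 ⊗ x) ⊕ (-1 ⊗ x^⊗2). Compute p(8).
p(8) = 10

A tropical monomial a ⊗ x^⊗i evaluates to a + i · x. Evaluating each term at x = 8:
  Term 0 contributes 10 + 0 · 8 = 10
  Term 1 contributes 6 + 1 · 8 = 14
  Term 2 contributes -1 + 2 · 8 = 15
p(8) = ⊕ of these = min[10, 14, 15] = 10.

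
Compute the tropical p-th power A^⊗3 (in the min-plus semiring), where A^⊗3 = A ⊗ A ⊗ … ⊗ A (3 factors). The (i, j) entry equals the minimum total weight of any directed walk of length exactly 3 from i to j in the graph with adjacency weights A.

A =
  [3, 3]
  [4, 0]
A^⊗3 =
  [7, 3]
  [4, 0]

Each entry (A^⊗3)_ij equals the minimum over all length-3 walks i = v_0 → v_1 → … → v_3 = j of Σ_t A[v_t][v_{t+1}]. For example, for (i, j) = (0, 1) we minimise over 4 possible intermediate vertex sequences; the minimum is 3, attained along the walk 0 → 1 → 1 → 1.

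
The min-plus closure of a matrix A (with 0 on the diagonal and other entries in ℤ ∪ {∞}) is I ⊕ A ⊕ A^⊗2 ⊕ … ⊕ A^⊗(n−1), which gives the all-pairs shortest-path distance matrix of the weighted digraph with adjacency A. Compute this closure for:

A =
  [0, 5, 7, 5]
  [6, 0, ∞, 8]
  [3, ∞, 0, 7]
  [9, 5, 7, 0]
Closure =
  [0, 5, 7, 5]
  [6, 0, 13, 8]
  [3, 8, 0, 7]
  [9, 5, 7, 0]

This is the Floyd-Warshall all-pairs shortest-path computation. For each intermediate vertex k = 0, 1, …, 3, update dist[i][j] ← min(dist[i][j], dist[i][k] + dist[k][j]). The final matrix gives, for each (i, j), the minimum total weight of any directed path from i to j (possibly empty when i = j).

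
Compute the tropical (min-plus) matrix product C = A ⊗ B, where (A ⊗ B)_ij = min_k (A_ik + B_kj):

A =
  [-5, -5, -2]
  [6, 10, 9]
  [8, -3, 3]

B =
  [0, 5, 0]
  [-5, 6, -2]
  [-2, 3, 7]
A ⊗ B =
  [-10, 0, -7]
  [5, 11, 6]
  [-8, 3, -5]

Apply the min-plus product entry-by-entry:
  C[0][0] = min over k of (A[0][0] + B[0][0] = -5 + 0 = -5, A[0][1] + B[1][0] = -5 + -5 = -10, A[0][2] + B[2][0] = -2 + -2 = -4) = -10 (attained at k = 1)
  C[0][1] = min over k of (A[0][0] + B[0][1] = -5 + 5 = 0, A[0][1] + B[1][1] = -5 + 6 = 1, A[0][2] + B[2][1] = -2 + 3 = 1) = 0 (attained at k = 0)
  C[0][2] = min over k of (A[0][0] + B[0][2] = -5 + 0 = -5, A[0][1] + B[1][2] = -5 + -2 = -7, A[0][2] + B[2][2] = -2 + 7 = 5) = -7 (attained at k = 1)
  C[1][0] = min over k of (A[1][0] + B[0][0] = 6 + 0 = 6, A[1][1] + B[1][0] = 10 + -5 = 5, A[1][2] + B[2][0] = 9 + -2 = 7) = 5 (attained at k = 1)
  C[1][1] = min over k of (A[1][0] + B[0][1] = 6 + 5 = 11, A[1][1] + B[1][1] = 10 + 6 = 16, A[1][2] + B[2][1] = 9 + 3 = 12) = 11 (attained at k = 0)
  C[1][2] = min over k of (A[1][0] + B[0][2] = 6 + 0 = 6, A[1][1] + B[1][2] = 10 + -2 = 8, A[1][2] + B[2][2] = 9 + 7 = 16) = 6 (attained at k = 0)
  C[2][0] = min over k of (A[2][0] + B[0][0] = 8 + 0 = 8, A[2][1] + B[1][0] = -3 + -5 = -8, A[2][2] + B[2][0] = 3 + -2 = 1) = -8 (attained at k = 1)
  C[2][1] = min over k of (A[2][0] + B[0][1] = 8 + 5 = 13, A[2][1] + B[1][1] = -3 + 6 = 3, A[2][2] + B[2][1] = 3 + 3 = 6) = 3 (attained at k = 1)
  C[2][2] = min over k of (A[2][0] + B[0][2] = 8 + 0 = 8, A[2][1] + B[1][2] = -3 + -2 = -5, A[2][2] + B[2][2] = 3 + 7 = 10) = -5 (attained at k = 1)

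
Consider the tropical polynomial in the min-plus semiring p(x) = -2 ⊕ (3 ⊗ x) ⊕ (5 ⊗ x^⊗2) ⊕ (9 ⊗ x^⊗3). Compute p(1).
p(1) = -2

A tropical monomial a ⊗ x^⊗i evaluates to a + i · x. Evaluating each term at x = 1:
  Term 0 contributes -2 + 0 · 1 = -2
  Term 1 contributes 3 + 1 · 1 = 4
  Term 2 contributes 5 + 2 · 1 = 7
  Term 3 contributes 9 + 3 · 1 = 12
p(1) = ⊕ of these = min[-2, 4, 7, 12] = -2.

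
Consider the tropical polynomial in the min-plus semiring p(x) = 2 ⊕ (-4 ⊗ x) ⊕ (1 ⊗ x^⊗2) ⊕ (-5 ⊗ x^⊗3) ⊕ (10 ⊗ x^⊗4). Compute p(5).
p(5) = 1

A tropical monomial a ⊗ x^⊗i evaluates to a + i · x. Evaluating each term at x = 5:
  Term 0 contributes 2 + 0 · 5 = 2
  Term 1 contributes -4 + 1 · 5 = 1
  Term 2 contributes 1 + 2 · 5 = 11
  Term 3 contributes -5 + 3 · 5 = 10
  Term 4 contributes 10 + 4 · 5 = 30
p(5) = ⊕ of these = min[2, 1, 11, 10, 30] = 1.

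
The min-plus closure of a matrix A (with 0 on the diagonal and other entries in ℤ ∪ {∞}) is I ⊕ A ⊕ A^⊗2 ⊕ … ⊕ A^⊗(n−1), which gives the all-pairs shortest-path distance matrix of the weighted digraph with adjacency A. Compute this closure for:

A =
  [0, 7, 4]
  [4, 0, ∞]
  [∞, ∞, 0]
Closure =
  [0, 7, 4]
  [4, 0, 8]
  [∞, ∞, 0]

This is the Floyd-Warshall all-pairs shortest-path computation. For each intermediate vertex k = 0, 1, …, 2, update dist[i][j] ← min(dist[i][j], dist[i][k] + dist[k][j]). The final matrix gives, for each (i, j), the minimum total weight of any directed path from i to j (possibly empty when i = j).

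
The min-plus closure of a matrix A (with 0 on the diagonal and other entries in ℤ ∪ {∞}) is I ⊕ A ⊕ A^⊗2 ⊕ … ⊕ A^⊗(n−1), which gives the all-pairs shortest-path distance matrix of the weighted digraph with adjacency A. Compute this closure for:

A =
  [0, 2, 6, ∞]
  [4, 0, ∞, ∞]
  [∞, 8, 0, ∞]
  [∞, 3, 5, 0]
Closure =
  [0, 2, 6, ∞]
  [4, 0, 10, ∞]
  [12, 8, 0, ∞]
  [7, 3, 5, 0]

This is the Floyd-Warshall all-pairs shortest-path computation. For each intermediate vertex k = 0, 1, …, 3, update dist[i][j] ← min(dist[i][j], dist[i][k] + dist[k][j]). The final matrix gives, for each (i, j), the minimum total weight of any directed path from i to j (possibly empty when i = j).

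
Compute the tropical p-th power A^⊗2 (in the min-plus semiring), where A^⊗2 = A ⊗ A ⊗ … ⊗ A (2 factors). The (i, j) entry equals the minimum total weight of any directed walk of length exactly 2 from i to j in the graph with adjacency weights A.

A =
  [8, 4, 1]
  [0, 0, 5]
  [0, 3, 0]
A^⊗2 =
  [1, 4, 1]
  [0, 0, 1]
  [0, 3, 0]

Each entry (A^⊗2)_ij equals the minimum over all length-2 walks i = v_0 → v_1 → … → v_2 = j of Σ_t A[v_t][v_{t+1}]. For example, for (i, j) = (0, 2) we minimise over 3 possible intermediate vertex sequences; the minimum is 1, attained along the walk 0 → 2 → 2.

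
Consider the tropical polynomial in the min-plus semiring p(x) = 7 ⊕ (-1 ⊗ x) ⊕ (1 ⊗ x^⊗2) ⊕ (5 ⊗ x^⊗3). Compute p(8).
p(8) = 7

A tropical monomial a ⊗ x^⊗i evaluates to a + i · x. Evaluating each term at x = 8:
  Term 0 contributes 7 + 0 · 8 = 7
  Term 1 contributes -1 + 1 · 8 = 7
  Term 2 contributes 1 + 2 · 8 = 17
  Term 3 contributes 5 + 3 · 8 = 29
p(8) = ⊕ of these = min[7, 7, 17, 29] = 7.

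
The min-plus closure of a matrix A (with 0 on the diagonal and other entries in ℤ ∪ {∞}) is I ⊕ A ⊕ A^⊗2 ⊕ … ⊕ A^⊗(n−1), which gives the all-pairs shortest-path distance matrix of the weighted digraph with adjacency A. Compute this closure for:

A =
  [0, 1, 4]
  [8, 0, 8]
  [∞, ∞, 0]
Closure =
  [0, 1, 4]
  [8, 0, 8]
  [∞, ∞, 0]

This is the Floyd-Warshall all-pairs shortest-path computation. For each intermediate vertex k = 0, 1, …, 2, update dist[i][j] ← min(dist[i][j], dist[i][k] + dist[k][j]). The final matrix gives, for each (i, j), the minimum total weight of any directed path from i to j (possibly empty when i = j).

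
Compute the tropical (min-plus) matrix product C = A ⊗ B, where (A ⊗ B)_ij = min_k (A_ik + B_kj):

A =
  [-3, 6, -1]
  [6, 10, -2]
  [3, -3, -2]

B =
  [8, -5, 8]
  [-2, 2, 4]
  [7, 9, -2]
A ⊗ B =
  [4, -8, -3]
  [5, 1, -4]
  [-5, -2, -4]

Apply the min-plus product entry-by-entry:
  C[0][0] = min over k of (A[0][0] + B[0][0] = -3 + 8 = 5, A[0][1] + B[1][0] = 6 + -2 = 4, A[0][2] + B[2][0] = -1 + 7 = 6) = 4 (attained at k = 1)
  C[0][1] = min over k of (A[0][0] + B[0][1] = -3 + -5 = -8, A[0][1] + B[1][1] = 6 + 2 = 8, A[0][2] + B[2][1] = -1 + 9 = 8) = -8 (attained at k = 0)
  C[0][2] = min over k of (A[0][0] + B[0][2] = -3 + 8 = 5, A[0][1] + B[1][2] = 6 + 4 = 10, A[0][2] + B[2][2] = -1 + -2 = -3) = -3 (attained at k = 2)
  C[1][0] = min over k of (A[1][0] + B[0][0] = 6 + 8 = 14, A[1][1] + B[1][0] = 10 + -2 = 8, A[1][2] + B[2][0] = -2 + 7 = 5) = 5 (attained at k = 2)
  C[1][1] = min over k of (A[1][0] + B[0][1] = 6 + -5 = 1, A[1][1] + B[1][1] = 10 + 2 = 12, A[1][2] + B[2][1] = -2 + 9 = 7) = 1 (attained at k = 0)
  C[1][2] = min over k of (A[1][0] + B[0][2] = 6 + 8 = 14, A[1][1] + B[1][2] = 10 + 4 = 14, A[1][2] + B[2][2] = -2 + -2 = -4) = -4 (attained at k = 2)
  C[2][0] = min over k of (A[2][0] + B[0][0] = 3 + 8 = 11, A[2][1] + B[1][0] = -3 + -2 = -5, A[2][2] + B[2][0] = -2 + 7 = 5) = -5 (attained at k = 1)
  C[2][1] = min over k of (A[2][0] + B[0][1] = 3 + -5 = -2, A[2][1] + B[1][1] = -3 + 2 = -1, A[2][2] + B[2][1] = -2 + 9 = 7) = -2 (attained at k = 0)
  C[2][2] = min over k of (A[2][0] + B[0][2] = 3 + 8 = 11, A[2][1] + B[1][2] = -3 + 4 = 1, A[2][2] + B[2][2] = -2 + -2 = -4) = -4 (attained at k = 2)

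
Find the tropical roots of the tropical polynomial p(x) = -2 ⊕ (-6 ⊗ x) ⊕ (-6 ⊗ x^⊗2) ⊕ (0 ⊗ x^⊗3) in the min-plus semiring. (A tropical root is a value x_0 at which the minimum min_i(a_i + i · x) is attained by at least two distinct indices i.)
Roots: {-6, 0, 4}

Each tropical root is a break point of the lower envelope of the lines y = a_i + i · x (there are 4 lines, with slopes 0, 1, ..., 3). Only the lines that attain the minimum somewhere contribute to roots; other lines are dominated. Here the surviving (envelope) indices are i = 3, i = 2, i = 1, i = 0.
Intersections between consecutive envelope lines give the roots: for adjacent envelope indices i < j the intersection is x = (a_i − a_j) / (j − i). Reading off the sorted break points: {-6, 0, 4}.
Verification: at each break x_0, at least two indices attain the minimum of min_i(a_i + i · x_0).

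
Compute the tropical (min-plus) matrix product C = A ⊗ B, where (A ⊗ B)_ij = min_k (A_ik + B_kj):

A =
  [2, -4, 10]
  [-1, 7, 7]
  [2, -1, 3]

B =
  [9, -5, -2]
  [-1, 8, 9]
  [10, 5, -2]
A ⊗ B =
  [-5, -3, 0]
  [6, -6, -3]
  [-2, -3, 0]

Apply the min-plus product entry-by-entry:
  C[0][0] = min over k of (A[0][0] + B[0][0] = 2 + 9 = 11, A[0][1] + B[1][0] = -4 + -1 = -5, A[0][2] + B[2][0] = 10 + 10 = 20) = -5 (attained at k = 1)
  C[0][1] = min over k of (A[0][0] + B[0][1] = 2 + -5 = -3, A[0][1] + B[1][1] = -4 + 8 = 4, A[0][2] + B[2][1] = 10 + 5 = 15) = -3 (attained at k = 0)
  C[0][2] = min over k of (A[0][0] + B[0][2] = 2 + -2 = 0, A[0][1] + B[1][2] = -4 + 9 = 5, A[0][2] + B[2][2] = 10 + -2 = 8) = 0 (attained at k = 0)
  C[1][0] = min over k of (A[1][0] + B[0][0] = -1 + 9 = 8, A[1][1] + B[1][0] = 7 + -1 = 6, A[1][2] + B[2][0] = 7 + 10 = 17) = 6 (attained at k = 1)
  C[1][1] = min over k of (A[1][0] + B[0][1] = -1 + -5 = -6, A[1][1] + B[1][1] = 7 + 8 = 15, A[1][2] + B[2][1] = 7 + 5 = 12) = -6 (attained at k = 0)
  C[1][2] = min over k of (A[1][0] + B[0][2] = -1 + -2 = -3, A[1][1] + B[1][2] = 7 + 9 = 16, A[1][2] + B[2][2] = 7 + -2 = 5) = -3 (attained at k = 0)
  C[2][0] = min over k of (A[2][0] + B[0][0] = 2 + 9 = 11, A[2][1] + B[1][0] = -1 + -1 = -2, A[2][2] + B[2][0] = 3 + 10 = 13) = -2 (attained at k = 1)
  C[2][1] = min over k of (A[2][0] + B[0][1] = 2 + -5 = -3, A[2][1] + B[1][1] = -1 + 8 = 7, A[2][2] + B[2][1] = 3 + 5 = 8) = -3 (attained at k = 0)
  C[2][2] = min over k of (A[2][0] + B[0][2] = 2 + -2 = 0, A[2][1] + B[1][2] = -1 + 9 = 8, A[2][2] + B[2][2] = 3 + -2 = 1) = 0 (attained at k = 0)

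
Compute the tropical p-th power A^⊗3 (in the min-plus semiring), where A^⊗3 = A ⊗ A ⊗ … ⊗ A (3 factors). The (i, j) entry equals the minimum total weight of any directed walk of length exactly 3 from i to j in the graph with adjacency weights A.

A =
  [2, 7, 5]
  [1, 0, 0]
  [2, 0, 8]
A^⊗3 =
  [6, 5, 5]
  [1, 0, 0]
  [1, 0, 0]

Each entry (A^⊗3)_ij equals the minimum over all length-3 walks i = v_0 → v_1 → … → v_3 = j of Σ_t A[v_t][v_{t+1}]. For example, for (i, j) = (0, 2) we minimise over 9 possible intermediate vertex sequences; the minimum is 5, attained along the walk 0 → 2 → 1 → 2.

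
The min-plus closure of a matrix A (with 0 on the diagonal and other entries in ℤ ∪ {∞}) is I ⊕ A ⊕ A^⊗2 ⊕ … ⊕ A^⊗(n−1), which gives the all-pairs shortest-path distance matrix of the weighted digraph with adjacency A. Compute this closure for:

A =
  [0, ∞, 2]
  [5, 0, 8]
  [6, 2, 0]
Closure =
  [0, 4, 2]
  [5, 0, 7]
  [6, 2, 0]

This is the Floyd-Warshall all-pairs shortest-path computation. For each intermediate vertex k = 0, 1, …, 2, update dist[i][j] ← min(dist[i][j], dist[i][k] + dist[k][j]). The final matrix gives, for each (i, j), the minimum total weight of any directed path from i to j (possibly empty when i = j).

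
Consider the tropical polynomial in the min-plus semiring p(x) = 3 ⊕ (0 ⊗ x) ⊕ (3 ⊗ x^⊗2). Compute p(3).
p(3) = 3

A tropical monomial a ⊗ x^⊗i evaluates to a + i · x. Evaluating each term at x = 3:
  Term 0 contributes 3 + 0 · 3 = 3
  Term 1 contributes 0 + 1 · 3 = 3
  Term 2 contributes 3 + 2 · 3 = 9
p(3) = ⊕ of these = min[3, 3, 9] = 3.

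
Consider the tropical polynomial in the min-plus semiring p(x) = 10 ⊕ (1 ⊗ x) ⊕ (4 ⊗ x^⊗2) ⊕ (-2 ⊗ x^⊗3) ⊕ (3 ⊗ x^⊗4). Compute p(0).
p(0) = -2

A tropical monomial a ⊗ x^⊗i evaluates to a + i · x. Evaluating each term at x = 0:
  Term 0 contributes 10 + 0 · 0 = 10
  Term 1 contributes 1 + 1 · 0 = 1
  Term 2 contributes 4 + 2 · 0 = 4
  Term 3 contributes -2 + 3 · 0 = -2
  Term 4 contributes 3 + 4 · 0 = 3
p(0) = ⊕ of these = min[10, 1, 4, -2, 3] = -2.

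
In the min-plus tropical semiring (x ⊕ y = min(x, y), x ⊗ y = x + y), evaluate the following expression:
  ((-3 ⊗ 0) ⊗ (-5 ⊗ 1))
((-3 ⊗ 0) ⊗ (-5 ⊗ 1)) = -7

Expand innermost to outermost. Recall ⊕ takes the minimum of its arguments and ⊗ takes their sum. Working out the expression ((-3 ⊗ 0) ⊗ (-5 ⊗ 1)) gives -7.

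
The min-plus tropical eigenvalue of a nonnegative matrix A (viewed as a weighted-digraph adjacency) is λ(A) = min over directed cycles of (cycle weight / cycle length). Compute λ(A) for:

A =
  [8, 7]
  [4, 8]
λ(A) = 11/2

Enumerate directed cycles and compute their means (weight / length). Sample:
  cycle 0 → 0: weight = 8, length = 1, mean = 8/1 ≈ 8.000
  cycle 1 → 1: weight = 8, length = 1, mean = 8/1 ≈ 8.000
  cycle 0 → 1 → 0: weight = 11, length = 2, mean = 11/2 ≈ 5.500
  cycle 1 → 0 → 1: weight = 11, length = 2, mean = 11/2 ≈ 5.500
Minimum mean = 5.500, attained e.g. along the cycle 0 → 1 → 0 with weight 11 and length 2. So λ(A) = 11/2 = 11/2.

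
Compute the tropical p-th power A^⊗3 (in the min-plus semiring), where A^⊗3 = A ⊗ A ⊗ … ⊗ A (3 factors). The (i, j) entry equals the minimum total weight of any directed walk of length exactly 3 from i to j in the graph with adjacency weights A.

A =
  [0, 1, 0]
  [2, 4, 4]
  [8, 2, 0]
A^⊗3 =
  [0, 1, 0]
  [2, 3, 2]
  [4, 2, 0]

Each entry (A^⊗3)_ij equals the minimum over all length-3 walks i = v_0 → v_1 → … → v_3 = j of Σ_t A[v_t][v_{t+1}]. For example, for (i, j) = (0, 2) we minimise over 9 possible intermediate vertex sequences; the minimum is 0, attained along the walk 0 → 0 → 0 → 2.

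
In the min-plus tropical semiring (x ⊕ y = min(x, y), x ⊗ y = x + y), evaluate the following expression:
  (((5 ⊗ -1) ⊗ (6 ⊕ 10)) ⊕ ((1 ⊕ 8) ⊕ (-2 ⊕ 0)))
(((5 ⊗ -1) ⊗ (6 ⊕ 10)) ⊕ ((1 ⊕ 8) ⊕ (-2 ⊕ 0))) = -2

Expand innermost to outermost. Recall ⊕ takes the minimum of its arguments and ⊗ takes their sum. Working out the expression (((5 ⊗ -1) ⊗ (6 ⊕ 10)) ⊕ ((1 ⊕ 8) ⊕ (-2 ⊕ 0))) gives -2.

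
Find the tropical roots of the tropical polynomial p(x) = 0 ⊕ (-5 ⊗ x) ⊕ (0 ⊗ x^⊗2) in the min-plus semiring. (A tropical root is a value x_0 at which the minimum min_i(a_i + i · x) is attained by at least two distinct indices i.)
Roots: {-5, 5}

Each tropical root is a break point of the lower envelope of the lines y = a_i + i · x (there are 3 lines, with slopes 0, 1, ..., 2). Only the lines that attain the minimum somewhere contribute to roots; other lines are dominated. Here the surviving (envelope) indices are i = 2, i = 1, i = 0.
Intersections between consecutive envelope lines give the roots: for adjacent envelope indices i < j the intersection is x = (a_i − a_j) / (j − i). Reading off the sorted break points: {-5, 5}.
Verification: at each break x_0, at least two indices attain the minimum of min_i(a_i + i · x_0).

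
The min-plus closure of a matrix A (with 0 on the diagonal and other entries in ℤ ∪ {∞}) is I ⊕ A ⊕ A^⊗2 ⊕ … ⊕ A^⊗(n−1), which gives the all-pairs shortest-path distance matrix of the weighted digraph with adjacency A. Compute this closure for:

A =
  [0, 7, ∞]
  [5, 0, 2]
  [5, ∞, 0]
Closure =
  [0, 7, 9]
  [5, 0, 2]
  [5, 12, 0]

This is the Floyd-Warshall all-pairs shortest-path computation. For each intermediate vertex k = 0, 1, …, 2, update dist[i][j] ← min(dist[i][j], dist[i][k] + dist[k][j]). The final matrix gives, for each (i, j), the minimum total weight of any directed path from i to j (possibly empty when i = j).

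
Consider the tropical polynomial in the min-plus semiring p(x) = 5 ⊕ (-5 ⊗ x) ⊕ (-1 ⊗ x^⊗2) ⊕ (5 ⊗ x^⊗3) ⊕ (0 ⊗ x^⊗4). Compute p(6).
p(6) = 1

A tropical monomial a ⊗ x^⊗i evaluates to a + i · x. Evaluating each term at x = 6:
  Term 0 contributes 5 + 0 · 6 = 5
  Term 1 contributes -5 + 1 · 6 = 1
  Term 2 contributes -1 + 2 · 6 = 11
  Term 3 contributes 5 + 3 · 6 = 23
  Term 4 contributes 0 + 4 · 6 = 24
p(6) = ⊕ of these = min[5, 1, 11, 23, 24] = 1.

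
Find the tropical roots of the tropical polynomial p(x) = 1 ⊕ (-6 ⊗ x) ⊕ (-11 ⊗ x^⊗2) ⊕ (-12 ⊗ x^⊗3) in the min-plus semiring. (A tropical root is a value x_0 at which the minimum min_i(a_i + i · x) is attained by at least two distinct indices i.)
Roots: {1, 5, 7}

Each tropical root is a break point of the lower envelope of the lines y = a_i + i · x (there are 4 lines, with slopes 0, 1, ..., 3). Only the lines that attain the minimum somewhere contribute to roots; other lines are dominated. Here the surviving (envelope) indices are i = 3, i = 2, i = 1, i = 0.
Intersections between consecutive envelope lines give the roots: for adjacent envelope indices i < j the intersection is x = (a_i − a_j) / (j − i). Reading off the sorted break points: {1, 5, 7}.
Verification: at each break x_0, at least two indices attain the minimum of min_i(a_i + i · x_0).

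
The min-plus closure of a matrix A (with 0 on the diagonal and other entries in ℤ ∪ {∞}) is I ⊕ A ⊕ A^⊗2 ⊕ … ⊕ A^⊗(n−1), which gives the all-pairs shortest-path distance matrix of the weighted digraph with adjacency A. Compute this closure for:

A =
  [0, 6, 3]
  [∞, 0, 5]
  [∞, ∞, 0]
Closure =
  [0, 6, 3]
  [∞, 0, 5]
  [∞, ∞, 0]

This is the Floyd-Warshall all-pairs shortest-path computation. For each intermediate vertex k = 0, 1, …, 2, update dist[i][j] ← min(dist[i][j], dist[i][k] + dist[k][j]). The final matrix gives, for each (i, j), the minimum total weight of any directed path from i to j (possibly empty when i = j).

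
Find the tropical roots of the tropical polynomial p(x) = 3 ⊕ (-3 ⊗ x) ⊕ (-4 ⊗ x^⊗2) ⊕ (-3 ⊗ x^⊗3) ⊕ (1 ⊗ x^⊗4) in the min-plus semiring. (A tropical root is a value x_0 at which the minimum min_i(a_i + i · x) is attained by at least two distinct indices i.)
Roots: {-4, -1, 1, 6}

Each tropical root is a break point of the lower envelope of the lines y = a_i + i · x (there are 5 lines, with slopes 0, 1, ..., 4). Only the lines that attain the minimum somewhere contribute to roots; other lines are dominated. Here the surviving (envelope) indices are i = 4, i = 3, i = 2, i = 1, i = 0.
Intersections between consecutive envelope lines give the roots: for adjacent envelope indices i < j the intersection is x = (a_i − a_j) / (j − i). Reading off the sorted break points: {-4, -1, 1, 6}.
Verification: at each break x_0, at least two indices attain the minimum of min_i(a_i + i · x_0).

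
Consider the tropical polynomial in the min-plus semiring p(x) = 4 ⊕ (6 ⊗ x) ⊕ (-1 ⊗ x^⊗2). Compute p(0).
p(0) = -1

A tropical monomial a ⊗ x^⊗i evaluates to a + i · x. Evaluating each term at x = 0:
  Term 0 contributes 4 + 0 · 0 = 4
  Term 1 contributes 6 + 1 · 0 = 6
  Term 2 contributes -1 + 2 · 0 = -1
p(0) = ⊕ of these = min[4, 6, -1] = -1.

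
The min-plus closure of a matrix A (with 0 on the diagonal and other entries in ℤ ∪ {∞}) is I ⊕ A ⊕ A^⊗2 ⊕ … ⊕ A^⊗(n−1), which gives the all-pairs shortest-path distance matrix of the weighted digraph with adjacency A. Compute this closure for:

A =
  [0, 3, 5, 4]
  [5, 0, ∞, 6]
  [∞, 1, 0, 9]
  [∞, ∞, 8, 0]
Closure =
  [0, 3, 5, 4]
  [5, 0, 10, 6]
  [6, 1, 0, 7]
  [14, 9, 8, 0]

This is the Floyd-Warshall all-pairs shortest-path computation. For each intermediate vertex k = 0, 1, …, 3, update dist[i][j] ← min(dist[i][j], dist[i][k] + dist[k][j]). The final matrix gives, for each (i, j), the minimum total weight of any directed path from i to j (possibly empty when i = j).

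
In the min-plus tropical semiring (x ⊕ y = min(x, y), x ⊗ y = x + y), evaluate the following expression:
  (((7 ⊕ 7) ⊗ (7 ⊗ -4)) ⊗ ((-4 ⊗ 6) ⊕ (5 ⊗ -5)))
(((7 ⊕ 7) ⊗ (7 ⊗ -4)) ⊗ ((-4 ⊗ 6) ⊕ (5 ⊗ -5))) = 10

Expand innermost to outermost. Recall ⊕ takes the minimum of its arguments and ⊗ takes their sum. Working out the expression (((7 ⊕ 7) ⊗ (7 ⊗ -4)) ⊗ ((-4 ⊗ 6) ⊕ (5 ⊗ -5))) gives 10.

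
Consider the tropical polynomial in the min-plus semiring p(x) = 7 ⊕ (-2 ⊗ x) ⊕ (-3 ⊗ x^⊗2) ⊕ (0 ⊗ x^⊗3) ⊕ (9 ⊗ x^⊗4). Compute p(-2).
p(-2) = -7

A tropical monomial a ⊗ x^⊗i evaluates to a + i · x. Evaluating each term at x = -2:
  Term 0 contributes 7 + 0 · -2 = 7
  Term 1 contributes -2 + 1 · -2 = -4
  Term 2 contributes -3 + 2 · -2 = -7
  Term 3 contributes 0 + 3 · -2 = -6
  Term 4 contributes 9 + 4 · -2 = 1
p(-2) = ⊕ of these = min[7, -4, -7, -6, 1] = -7.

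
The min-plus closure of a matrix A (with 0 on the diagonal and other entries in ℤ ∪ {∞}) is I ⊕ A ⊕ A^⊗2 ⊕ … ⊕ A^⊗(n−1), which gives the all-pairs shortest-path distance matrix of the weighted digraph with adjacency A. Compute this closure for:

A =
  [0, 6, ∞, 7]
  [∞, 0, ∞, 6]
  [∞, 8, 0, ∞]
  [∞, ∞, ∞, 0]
Closure =
  [0, 6, ∞, 7]
  [∞, 0, ∞, 6]
  [∞, 8, 0, 14]
  [∞, ∞, ∞, 0]

This is the Floyd-Warshall all-pairs shortest-path computation. For each intermediate vertex k = 0, 1, …, 3, update dist[i][j] ← min(dist[i][j], dist[i][k] + dist[k][j]). The final matrix gives, for each (i, j), the minimum total weight of any directed path from i to j (possibly empty when i = j).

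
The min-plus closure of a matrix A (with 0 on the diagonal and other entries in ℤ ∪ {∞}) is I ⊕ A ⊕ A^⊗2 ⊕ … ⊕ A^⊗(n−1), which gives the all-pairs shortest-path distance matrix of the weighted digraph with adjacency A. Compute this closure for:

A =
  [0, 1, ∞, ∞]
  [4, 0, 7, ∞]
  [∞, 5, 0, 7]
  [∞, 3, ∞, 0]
Closure =
  [0, 1, 8, 15]
  [4, 0, 7, 14]
  [9, 5, 0, 7]
  [7, 3, 10, 0]

This is the Floyd-Warshall all-pairs shortest-path computation. For each intermediate vertex k = 0, 1, …, 3, update dist[i][j] ← min(dist[i][j], dist[i][k] + dist[k][j]). The final matrix gives, for each (i, j), the minimum total weight of any directed path from i to j (possibly empty when i = j).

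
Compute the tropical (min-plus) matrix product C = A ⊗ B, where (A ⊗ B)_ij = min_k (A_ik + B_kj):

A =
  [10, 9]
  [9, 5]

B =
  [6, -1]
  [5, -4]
A ⊗ B =
  [14, 5]
  [10, 1]

Apply the min-plus product entry-by-entry:
  C[0][0] = min over k of (A[0][0] + B[0][0] = 10 + 6 = 16, A[0][1] + B[1][0] = 9 + 5 = 14) = 14 (attained at k = 1)
  C[0][1] = min over k of (A[0][0] + B[0][1] = 10 + -1 = 9, A[0][1] + B[1][1] = 9 + -4 = 5) = 5 (attained at k = 1)
  C[1][0] = min over k of (A[1][0] + B[0][0] = 9 + 6 = 15, A[1][1] + B[1][0] = 5 + 5 = 10) = 10 (attained at k = 1)
  C[1][1] = min over k of (A[1][0] + B[0][1] = 9 + -1 = 8, A[1][1] + B[1][1] = 5 + -4 = 1) = 1 (attained at k = 1)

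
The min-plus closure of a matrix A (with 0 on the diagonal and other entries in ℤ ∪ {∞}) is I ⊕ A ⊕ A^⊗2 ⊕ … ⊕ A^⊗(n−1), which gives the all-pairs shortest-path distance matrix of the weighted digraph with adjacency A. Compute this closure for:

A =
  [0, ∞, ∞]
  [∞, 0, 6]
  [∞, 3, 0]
Closure =
  [0, ∞, ∞]
  [∞, 0, 6]
  [∞, 3, 0]

This is the Floyd-Warshall all-pairs shortest-path computation. For each intermediate vertex k = 0, 1, …, 2, update dist[i][j] ← min(dist[i][j], dist[i][k] + dist[k][j]). The final matrix gives, for each (i, j), the minimum total weight of any directed path from i to j (possibly empty when i = j).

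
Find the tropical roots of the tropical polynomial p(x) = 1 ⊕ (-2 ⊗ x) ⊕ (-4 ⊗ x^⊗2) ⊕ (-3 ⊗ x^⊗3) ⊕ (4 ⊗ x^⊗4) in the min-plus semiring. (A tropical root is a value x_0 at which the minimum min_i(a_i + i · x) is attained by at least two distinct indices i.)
Roots: {-7, -1, 2, 3}

Each tropical root is a break point of the lower envelope of the lines y = a_i + i · x (there are 5 lines, with slopes 0, 1, ..., 4). Only the lines that attain the minimum somewhere contribute to roots; other lines are dominated. Here the surviving (envelope) indices are i = 4, i = 3, i = 2, i = 1, i = 0.
Intersections between consecutive envelope lines give the roots: for adjacent envelope indices i < j the intersection is x = (a_i − a_j) / (j − i). Reading off the sorted break points: {-7, -1, 2, 3}.
Verification: at each break x_0, at least two indices attain the minimum of min_i(a_i + i · x_0).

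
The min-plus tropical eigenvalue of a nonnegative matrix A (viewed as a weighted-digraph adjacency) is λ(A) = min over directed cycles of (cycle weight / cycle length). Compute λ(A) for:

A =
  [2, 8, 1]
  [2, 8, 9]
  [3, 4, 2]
λ(A) = 2

Enumerate directed cycles and compute their means (weight / length). Sample:
  cycle 0 → 0: weight = 2, length = 1, mean = 2/1 ≈ 2.000
  cycle 1 → 1: weight = 8, length = 1, mean = 8/1 ≈ 8.000
  cycle 2 → 2: weight = 2, length = 1, mean = 2/1 ≈ 2.000
  cycle 0 → 1 → 0: weight = 10, length = 2, mean = 10/2 ≈ 5.000
  cycle 0 → 2 → 0: weight = 4, length = 2, mean = 4/2 ≈ 2.000
  cycle 1 → 0 → 1: weight = 10, length = 2, mean = 10/2 ≈ 5.000
Minimum mean = 2.000, attained e.g. along the cycle 0 → 0 with weight 2 and length 1. So λ(A) = 2/1 = 2.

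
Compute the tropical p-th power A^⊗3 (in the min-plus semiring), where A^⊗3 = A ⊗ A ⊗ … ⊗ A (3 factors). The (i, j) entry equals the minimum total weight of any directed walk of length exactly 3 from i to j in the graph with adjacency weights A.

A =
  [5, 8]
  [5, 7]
A^⊗3 =
  [15, 18]
  [15, 18]

Each entry (A^⊗3)_ij equals the minimum over all length-3 walks i = v_0 → v_1 → … → v_3 = j of Σ_t A[v_t][v_{t+1}]. For example, for (i, j) = (0, 1) we minimise over 4 possible intermediate vertex sequences; the minimum is 18, attained along the walk 0 → 0 → 0 → 1.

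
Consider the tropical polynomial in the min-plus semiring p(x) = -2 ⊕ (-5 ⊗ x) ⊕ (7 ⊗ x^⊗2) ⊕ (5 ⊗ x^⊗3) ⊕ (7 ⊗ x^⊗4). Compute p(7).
p(7) = -2

A tropical monomial a ⊗ x^⊗i evaluates to a + i · x. Evaluating each term at x = 7:
  Term 0 contributes -2 + 0 · 7 = -2
  Term 1 contributes -5 + 1 · 7 = 2
  Term 2 contributes 7 + 2 · 7 = 21
  Term 3 contributes 5 + 3 · 7 = 26
  Term 4 contributes 7 + 4 · 7 = 35
p(7) = ⊕ of these = min[-2, 2, 21, 26, 35] = -2.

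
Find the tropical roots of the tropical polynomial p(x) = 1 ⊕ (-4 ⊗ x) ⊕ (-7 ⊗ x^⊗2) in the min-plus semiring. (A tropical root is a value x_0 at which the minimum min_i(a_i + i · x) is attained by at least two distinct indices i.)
Roots: {3, 5}

Each tropical root is a break point of the lower envelope of the lines y = a_i + i · x (there are 3 lines, with slopes 0, 1, ..., 2). Only the lines that attain the minimum somewhere contribute to roots; other lines are dominated. Here the surviving (envelope) indices are i = 2, i = 1, i = 0.
Intersections between consecutive envelope lines give the roots: for adjacent envelope indices i < j the intersection is x = (a_i − a_j) / (j − i). Reading off the sorted break points: {3, 5}.
Verification: at each break x_0, at least two indices attain the minimum of min_i(a_i + i · x_0).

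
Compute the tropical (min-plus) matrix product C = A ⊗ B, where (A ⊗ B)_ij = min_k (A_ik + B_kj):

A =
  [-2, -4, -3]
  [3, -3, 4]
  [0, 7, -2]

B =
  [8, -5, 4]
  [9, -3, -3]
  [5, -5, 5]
A ⊗ B =
  [2, -8, -7]
  [6, -6, -6]
  [3, -7, 3]

Apply the min-plus product entry-by-entry:
  C[0][0] = min over k of (A[0][0] + B[0][0] = -2 + 8 = 6, A[0][1] + B[1][0] = -4 + 9 = 5, A[0][2] + B[2][0] = -3 + 5 = 2) = 2 (attained at k = 2)
  C[0][1] = min over k of (A[0][0] + B[0][1] = -2 + -5 = -7, A[0][1] + B[1][1] = -4 + -3 = -7, A[0][2] + B[2][1] = -3 + -5 = -8) = -8 (attained at k = 2)
  C[0][2] = min over k of (A[0][0] + B[0][2] = -2 + 4 = 2, A[0][1] + B[1][2] = -4 + -3 = -7, A[0][2] + B[2][2] = -3 + 5 = 2) = -7 (attained at k = 1)
  C[1][0] = min over k of (A[1][0] + B[0][0] = 3 + 8 = 11, A[1][1] + B[1][0] = -3 + 9 = 6, A[1][2] + B[2][0] = 4 + 5 = 9) = 6 (attained at k = 1)
  C[1][1] = min over k of (A[1][0] + B[0][1] = 3 + -5 = -2, A[1][1] + B[1][1] = -3 + -3 = -6, A[1][2] + B[2][1] = 4 + -5 = -1) = -6 (attained at k = 1)
  C[1][2] = min over k of (A[1][0] + B[0][2] = 3 + 4 = 7, A[1][1] + B[1][2] = -3 + -3 = -6, A[1][2] + B[2][2] = 4 + 5 = 9) = -6 (attained at k = 1)
  C[2][0] = min over k of (A[2][0] + B[0][0] = 0 + 8 = 8, A[2][1] + B[1][0] = 7 + 9 = 16, A[2][2] + B[2][0] = -2 + 5 = 3) = 3 (attained at k = 2)
  C[2][1] = min over k of (A[2][0] + B[0][1] = 0 + -5 = -5, A[2][1] + B[1][1] = 7 + -3 = 4, A[2][2] + B[2][1] = -2 + -5 = -7) = -7 (attained at k = 2)
  C[2][2] = min over k of (A[2][0] + B[0][2] = 0 + 4 = 4, A[2][1] + B[1][2] = 7 + -3 = 4, A[2][2] + B[2][2] = -2 + 5 = 3) = 3 (attained at k = 2)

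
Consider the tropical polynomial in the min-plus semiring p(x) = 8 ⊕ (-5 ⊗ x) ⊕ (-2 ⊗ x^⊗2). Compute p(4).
p(4) = -1

A tropical monomial a ⊗ x^⊗i evaluates to a + i · x. Evaluating each term at x = 4:
  Term 0 contributes 8 + 0 · 4 = 8
  Term 1 contributes -5 + 1 · 4 = -1
  Term 2 contributes -2 + 2 · 4 = 6
p(4) = ⊕ of these = min[8, -1, 6] = -1.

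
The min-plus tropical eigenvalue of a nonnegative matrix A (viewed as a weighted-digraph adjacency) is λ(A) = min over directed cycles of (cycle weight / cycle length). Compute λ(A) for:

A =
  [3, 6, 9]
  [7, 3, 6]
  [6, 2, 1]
λ(A) = 1

Enumerate directed cycles and compute their means (weight / length). Sample:
  cycle 0 → 0: weight = 3, length = 1, mean = 3/1 ≈ 3.000
  cycle 1 → 1: weight = 3, length = 1, mean = 3/1 ≈ 3.000
  cycle 2 → 2: weight = 1, length = 1, mean = 1/1 ≈ 1.000
  cycle 0 → 1 → 0: weight = 13, length = 2, mean = 13/2 ≈ 6.500
  cycle 0 → 2 → 0: weight = 15, length = 2, mean = 15/2 ≈ 7.500
  cycle 1 → 0 → 1: weight = 13, length = 2, mean = 13/2 ≈ 6.500
Minimum mean = 1.000, attained e.g. along the cycle 2 → 2 with weight 1 and length 1. So λ(A) = 1/1 = 1.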